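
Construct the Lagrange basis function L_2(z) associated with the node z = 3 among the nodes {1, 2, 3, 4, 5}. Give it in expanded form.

L_2(z) = (z - 1)(z - 2)(z - 4)(z - 5) / [(2)·(1)·(-1)·(-2)]
       = (z^4 - 12z^3 + 49z^2 - 78z + 40) / (4)

L_2(z) = (1/4)z^4 - 3z^3 + (49/4)z^2 - (39/2)z + 10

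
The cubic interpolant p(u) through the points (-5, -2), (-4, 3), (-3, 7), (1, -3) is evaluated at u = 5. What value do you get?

-93

Using Newton's divided-difference form:
p[-5,-4] = (3 - (-2)) / (-4 - (-5)) = 5
p[-4,-3] = (7 - 3) / (-3 - (-4)) = 4
p[-3,1] = (-3 - 7) / (1 - (-3)) = -5/2
p[-5,-4,-3] = (4 - 5) / (-3 - (-5)) = -1/2
p[-4,-3,1] = (-5/2 - 4) / (1 - (-4)) = -13/10
p[-5,-4,-3,1] = (-13/10 - (-1/2)) / (1 - (-5)) = -2/15
p(5) = -2 + 5·(10) + (-1/2)·(10)·(9) + (-2/15)·(10)·(9)·(8) = -93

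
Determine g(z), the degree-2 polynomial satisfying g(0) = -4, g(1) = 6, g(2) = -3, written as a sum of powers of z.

g(z) = -(19/2)z^2 + (39/2)z - 4

Build the Lagrange basis polynomials:
L_0(z) = (z - 1)(z - 2) / [2] = (1/2)z^2 - (3/2)z + 1
L_1(z) = z(z - 2) / [-1] = -z^2 + 2z
L_2(z) = z(z - 1) / [2] = (1/2)z^2 - (1/2)z
g(z) = (-4)·L_0 + 6·L_1 + (-3)·L_2
  (-4)·L_0(z) = -2z^2 + 6z - 4
  6·L_1(z) = -6z^2 + 12z
  (-3)·L_2(z) = -(3/2)z^2 + (3/2)z
Adding term by term: -(19/2)z^2 + (39/2)z - 4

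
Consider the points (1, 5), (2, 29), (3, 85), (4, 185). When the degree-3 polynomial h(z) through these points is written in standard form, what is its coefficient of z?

L_0(z) = (z - 2)(z - 3)(z - 4) / [-6] = -(1/6)z^3 + (3/2)z^2 - (13/3)z + 4
L_1(z) = (z - 1)(z - 3)(z - 4) / [2] = (1/2)z^3 - 4z^2 + (19/2)z - 6
L_2(z) = (z - 1)(z - 2)(z - 4) / [-2] = -(1/2)z^3 + (7/2)z^2 - 7z + 4
L_3(z) = (z - 1)(z - 2)(z - 3) / [6] = (1/6)z^3 - z^2 + (11/6)z - 1
h(z) = 5·L_0 + 29·L_1 + 85·L_2 + 185·L_3
Only the coefficient of z is needed; take it from each L_i and combine:
5·(-13/3) + 29·(19/2) + 85·(-7) + 185·(11/6) = -2

-2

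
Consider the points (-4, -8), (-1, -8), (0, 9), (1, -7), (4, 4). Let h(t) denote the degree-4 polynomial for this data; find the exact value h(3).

Using Newton's divided-difference form:
h[-4,-1] = (-8 - (-8)) / (-1 - (-4)) = 0
h[-1,0] = (9 - (-8)) / (0 - (-1)) = 17
h[0,1] = (-7 - 9) / (1 - 0) = -16
h[1,4] = (4 - (-7)) / (4 - 1) = 11/3
h[-4,-1,0] = (17 - 0) / (0 - (-4)) = 17/4
h[-1,0,1] = (-16 - 17) / (1 - (-1)) = -33/2
h[0,1,4] = (11/3 - (-16)) / (4 - 0) = 59/12
h[-4,-1,0,1] = (-33/2 - 17/4) / (1 - (-4)) = -83/20
h[-1,0,1,4] = (59/12 - (-33/2)) / (4 - (-1)) = 257/60
h[-4,-1,0,1,4] = (257/60 - (-83/20)) / (4 - (-4)) = 253/240
h(3) = -8 + 0·(7) + (17/4)·(7)·(4) + (-83/20)·(7)·(4)·(3) + (253/240)·(7)·(4)·(3)·(2) = -121/2

-121/2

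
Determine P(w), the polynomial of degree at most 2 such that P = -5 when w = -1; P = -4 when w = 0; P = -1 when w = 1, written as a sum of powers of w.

L_0(w) = w(w - 1) / [2] = (1/2)w^2 - (1/2)w
L_1(w) = (w + 1)(w - 1) / [-1] = -w^2 + 1
L_2(w) = (w + 1)w / [2] = (1/2)w^2 + (1/2)w
P(w) = (-5)·L_0 + (-4)·L_1 + (-1)·L_2
  (-5)·L_0(w) = -(5/2)w^2 + (5/2)w
  (-4)·L_1(w) = 4w^2 - 4
  (-1)·L_2(w) = -(1/2)w^2 - (1/2)w
Adding term by term: w^2 + 2w - 4

P(w) = w^2 + 2w - 4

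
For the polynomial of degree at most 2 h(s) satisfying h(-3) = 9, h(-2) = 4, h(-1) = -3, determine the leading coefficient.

The leading coefficient equals the top divided difference h[-3,-2,-1].
h[-3,-2] = (4 - 9) / (-2 - (-3)) = -5
h[-2,-1] = (-3 - 4) / (-1 - (-2)) = -7
h[-3,-2,-1] = (-7 - (-5)) / (-1 - (-3)) = -1

-1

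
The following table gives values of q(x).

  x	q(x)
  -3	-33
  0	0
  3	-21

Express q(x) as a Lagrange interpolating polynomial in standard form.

Build the Lagrange basis polynomials:
L_0(x) = x(x - 3) / [18] = (1/18)x^2 - (1/6)x
L_1(x) = (x + 3)(x - 3) / [-9] = -(1/9)x^2 + 1
L_2(x) = (x + 3)x / [18] = (1/18)x^2 + (1/6)x
q(x) = (-33)·L_0 + 0·L_1 + (-21)·L_2
  (-33)·L_0(x) = -(11/6)x^2 + (11/2)x
  0·L_1(x) = 0
  (-21)·L_2(x) = -(7/6)x^2 - (7/2)x
Adding term by term: -3x^2 + 2x

q(x) = -3x^2 + 2x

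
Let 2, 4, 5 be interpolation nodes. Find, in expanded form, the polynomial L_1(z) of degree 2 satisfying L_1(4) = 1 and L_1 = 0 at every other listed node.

L_1(z) = -(1/2)z^2 + (7/2)z - 5

L_1(z) = (z - 2)(z - 5) / [(2)·(-1)]
       = (z^2 - 7z + 10) / (-2)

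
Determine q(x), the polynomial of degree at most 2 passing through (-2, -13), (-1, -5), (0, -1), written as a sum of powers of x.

Newton's divided differences:
q[-2,-1] = (-5 - (-13)) / (-1 - (-2)) = 8
q[-1,0] = (-1 - (-5)) / (0 - (-1)) = 4
q[-2,-1,0] = (4 - 8) / (0 - (-2)) = -2
q(x) = -13 + 8·(x + 2) + (-2)·(x + 2)(x + 1)
Expanding: q(x) = -2x^2 + 2x - 1

q(x) = -2x^2 + 2x - 1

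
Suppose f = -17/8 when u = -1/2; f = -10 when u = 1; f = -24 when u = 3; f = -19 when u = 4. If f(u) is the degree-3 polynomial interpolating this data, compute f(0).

-3

Using Newton's divided-difference form:
f[-1/2,1] = (-10 - (-17/8)) / (1 - (-1/2)) = -21/4
f[1,3] = (-24 - (-10)) / (3 - 1) = -7
f[3,4] = (-19 - (-24)) / (4 - 3) = 5
f[-1/2,1,3] = (-7 - (-21/4)) / (3 - (-1/2)) = -1/2
f[1,3,4] = (5 - (-7)) / (4 - 1) = 4
f[-1/2,1,3,4] = (4 - (-1/2)) / (4 - (-1/2)) = 1
f(0) = -17/8 + (-21/4)·(1/2) + (-1/2)·(1/2)·(-1) + 1·(1/2)·(-1)·(-3) = -3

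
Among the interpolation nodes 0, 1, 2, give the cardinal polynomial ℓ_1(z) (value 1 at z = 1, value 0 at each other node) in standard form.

ℓ_1(z) = z(z - 2) / [(1)·(-1)]
       = (z^2 - 2z) / (-1)

ℓ_1(z) = -z^2 + 2z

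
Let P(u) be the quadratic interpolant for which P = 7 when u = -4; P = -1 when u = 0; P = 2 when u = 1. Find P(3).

14

L_0(3) = (3)·(2)/[(-4)·(-5)] = 3/10
L_1(3) = (7)·(2)/[(4)·(-1)] = -7/2
L_2(3) = (7)·(3)/[(5)·(1)] = 21/5
Sum: 7·(3/10) + (-1)·(-7/2) + 2·(21/5) = 14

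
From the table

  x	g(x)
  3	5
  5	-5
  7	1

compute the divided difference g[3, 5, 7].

g[3,5] = (-5 - 5) / (5 - 3) = -5
g[5,7] = (1 - (-5)) / (7 - 5) = 3
g[3,5,7] = (3 - (-5)) / (7 - 3) = 2

2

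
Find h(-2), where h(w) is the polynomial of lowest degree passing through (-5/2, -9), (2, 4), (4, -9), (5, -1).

242/45

Evaluate each Lagrange basis at w = -2:
L_0(-2) = (-4)·(-6)·(-7)/[(-9/2)·(-13/2)·(-15/2)] = 448/585
L_1(-2) = (1/2)·(-6)·(-7)/[(9/2)·(-2)·(-3)] = 7/9
L_2(-2) = (1/2)·(-4)·(-7)/[(13/2)·(2)·(-1)] = -14/13
L_3(-2) = (1/2)·(-4)·(-6)/[(15/2)·(3)·(1)] = 8/15
Sum: (-9)·(448/585) + 4·(7/9) + (-9)·(-14/13) + (-1)·(8/15) = 242/45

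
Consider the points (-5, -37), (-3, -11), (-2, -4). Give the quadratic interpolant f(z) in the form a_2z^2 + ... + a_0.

Newton's divided differences:
f[-5,-3] = (-11 - (-37)) / (-3 - (-5)) = 13
f[-3,-2] = (-4 - (-11)) / (-2 - (-3)) = 7
f[-5,-3,-2] = (7 - 13) / (-2 - (-5)) = -2
f(z) = -37 + 13·(z + 5) + (-2)·(z + 5)(z + 3)
Expanding: f(z) = -2z^2 - 3z - 2

f(z) = -2z^2 - 3z - 2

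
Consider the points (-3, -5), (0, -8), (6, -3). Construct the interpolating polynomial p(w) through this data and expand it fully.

L_0(w) = w(w - 6) / [27] = (1/27)w^2 - (2/9)w
L_1(w) = (w + 3)(w - 6) / [-18] = -(1/18)w^2 + (1/6)w + 1
L_2(w) = (w + 3)w / [54] = (1/54)w^2 + (1/18)w
p(w) = (-5)·L_0 + (-8)·L_1 + (-3)·L_2
  (-5)·L_0(w) = -(5/27)w^2 + (10/9)w
  (-8)·L_1(w) = (4/9)w^2 - (4/3)w - 8
  (-3)·L_2(w) = -(1/18)w^2 - (1/6)w
Adding term by term: (11/54)w^2 - (7/18)w - 8

p(w) = (11/54)w^2 - (7/18)w - 8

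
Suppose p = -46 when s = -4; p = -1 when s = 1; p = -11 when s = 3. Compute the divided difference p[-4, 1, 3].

p[-4,1] = (-1 - (-46)) / (1 - (-4)) = 9
p[1,3] = (-11 - (-1)) / (3 - 1) = -5
p[-4,1,3] = (-5 - 9) / (3 - (-4)) = -2

-2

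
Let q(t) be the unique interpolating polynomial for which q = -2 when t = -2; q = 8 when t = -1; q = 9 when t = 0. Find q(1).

1

L_0(1) = (2)·(1)/[(-1)·(-2)] = 1
L_1(1) = (3)·(1)/[(1)·(-1)] = -3
L_2(1) = (3)·(2)/[(2)·(1)] = 3
Sum: (-2)·(1) + 8·(-3) + 9·(3) = 1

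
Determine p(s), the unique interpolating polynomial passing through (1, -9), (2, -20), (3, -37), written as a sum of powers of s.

Build the Lagrange basis polynomials:
L_0(s) = (s - 2)(s - 3) / [2] = (1/2)s^2 - (5/2)s + 3
L_1(s) = (s - 1)(s - 3) / [-1] = -s^2 + 4s - 3
L_2(s) = (s - 1)(s - 2) / [2] = (1/2)s^2 - (3/2)s + 1
p(s) = (-9)·L_0 + (-20)·L_1 + (-37)·L_2
  (-9)·L_0(s) = -(9/2)s^2 + (45/2)s - 27
  (-20)·L_1(s) = 20s^2 - 80s + 60
  (-37)·L_2(s) = -(37/2)s^2 + (111/2)s - 37
Adding term by term: -3s^2 - 2s - 4

p(s) = -3s^2 - 2s - 4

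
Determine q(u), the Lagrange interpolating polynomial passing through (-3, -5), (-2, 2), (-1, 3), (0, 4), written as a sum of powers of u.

q(u) = u^3 + 3u^2 + 3u + 4

L_0(u) = (u + 2)(u + 1)u / [-6] = -(1/6)u^3 - (1/2)u^2 - (1/3)u
L_1(u) = (u + 3)(u + 1)u / [2] = (1/2)u^3 + 2u^2 + (3/2)u
L_2(u) = (u + 3)(u + 2)u / [-2] = -(1/2)u^3 - (5/2)u^2 - 3u
L_3(u) = (u + 3)(u + 2)(u + 1) / [6] = (1/6)u^3 + u^2 + (11/6)u + 1
q(u) = (-5)·L_0 + 2·L_1 + 3·L_2 + 4·L_3
  (-5)·L_0(u) = (5/6)u^3 + (5/2)u^2 + (5/3)u
  2·L_1(u) = u^3 + 4u^2 + 3u
  3·L_2(u) = -(3/2)u^3 - (15/2)u^2 - 9u
  4·L_3(u) = (2/3)u^3 + 4u^2 + (22/3)u + 4
Adding term by term: u^3 + 3u^2 + 3u + 4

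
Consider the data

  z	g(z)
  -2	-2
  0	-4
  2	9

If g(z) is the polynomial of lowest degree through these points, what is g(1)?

L_0(1) = (1)·(-1)/[(-2)·(-4)] = -1/8
L_1(1) = (3)·(-1)/[(2)·(-2)] = 3/4
L_2(1) = (3)·(1)/[(4)·(2)] = 3/8
Sum: (-2)·(-1/8) + (-4)·(3/4) + 9·(3/8) = 5/8

5/8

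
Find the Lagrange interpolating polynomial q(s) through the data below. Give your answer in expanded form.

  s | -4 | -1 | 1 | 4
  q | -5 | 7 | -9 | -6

Build the Lagrange basis polynomials:
L_0(s) = (s + 1)(s - 1)(s - 4) / [-120] = -(1/120)s^3 + (1/30)s^2 + (1/120)s - 1/30
L_1(s) = (s + 4)(s - 1)(s - 4) / [30] = (1/30)s^3 - (1/30)s^2 - (8/15)s + 8/15
L_2(s) = (s + 4)(s + 1)(s - 4) / [-30] = -(1/30)s^3 - (1/30)s^2 + (8/15)s + 8/15
L_3(s) = (s + 4)(s + 1)(s - 1) / [120] = (1/120)s^3 + (1/30)s^2 - (1/120)s - 1/30
q(s) = (-5)·L_0 + 7·L_1 + (-9)·L_2 + (-6)·L_3
  (-5)·L_0(s) = (1/24)s^3 - (1/6)s^2 - (1/24)s + 1/6
  7·L_1(s) = (7/30)s^3 - (7/30)s^2 - (56/15)s + 56/15
  (-9)·L_2(s) = (3/10)s^3 + (3/10)s^2 - (24/5)s - 24/5
  (-6)·L_3(s) = -(1/20)s^3 - (1/5)s^2 + (1/20)s + 1/5
Adding term by term: (21/40)s^3 - (3/10)s^2 - (341/40)s - 7/10

q(s) = (21/40)s^3 - (3/10)s^2 - (341/40)s - 7/10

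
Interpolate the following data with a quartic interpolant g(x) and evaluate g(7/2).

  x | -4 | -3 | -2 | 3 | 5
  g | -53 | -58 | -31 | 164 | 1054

4597/16

L_0(7/2) = (13/2)·(11/2)·(1/2)·(-3/2)/[(-1)·(-2)·(-7)·(-9)] = -143/672
L_1(7/2) = (15/2)·(11/2)·(1/2)·(-3/2)/[(1)·(-1)·(-6)·(-8)] = 165/256
L_2(7/2) = (15/2)·(13/2)·(1/2)·(-3/2)/[(2)·(1)·(-5)·(-7)] = -117/224
L_3(7/2) = (15/2)·(13/2)·(11/2)·(-3/2)/[(7)·(6)·(5)·(-2)] = 429/448
L_4(7/2) = (15/2)·(13/2)·(11/2)·(1/2)/[(9)·(8)·(7)·(2)] = 715/5376
Sum: (-53)·(-143/672) + (-58)·(165/256) + (-31)·(-117/224) + 164·(429/448) + 1054·(715/5376) = 4597/16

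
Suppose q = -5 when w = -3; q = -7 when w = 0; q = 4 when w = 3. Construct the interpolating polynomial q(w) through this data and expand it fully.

q(w) = (13/18)w^2 + (3/2)w - 7

L_0(w) = w(w - 3) / [18] = (1/18)w^2 - (1/6)w
L_1(w) = (w + 3)(w - 3) / [-9] = -(1/9)w^2 + 1
L_2(w) = (w + 3)w / [18] = (1/18)w^2 + (1/6)w
q(w) = (-5)·L_0 + (-7)·L_1 + 4·L_2
  (-5)·L_0(w) = -(5/18)w^2 + (5/6)w
  (-7)·L_1(w) = (7/9)w^2 - 7
  4·L_2(w) = (2/9)w^2 + (2/3)w
Adding term by term: (13/18)w^2 + (3/2)w - 7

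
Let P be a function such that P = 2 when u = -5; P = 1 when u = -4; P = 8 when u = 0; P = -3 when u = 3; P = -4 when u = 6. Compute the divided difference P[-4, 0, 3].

P[-4,0] = (8 - 1) / (0 - (-4)) = 7/4
P[0,3] = (-3 - 8) / (3 - 0) = -11/3
P[-4,0,3] = (-11/3 - 7/4) / (3 - (-4)) = -65/84

-65/84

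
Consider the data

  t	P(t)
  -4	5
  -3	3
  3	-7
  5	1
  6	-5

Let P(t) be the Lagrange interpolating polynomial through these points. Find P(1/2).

-1971/128

L_0(1/2) = (7/2)·(-5/2)·(-9/2)·(-11/2)/[(-1)·(-7)·(-9)·(-10)] = -11/32
L_1(1/2) = (9/2)·(-5/2)·(-9/2)·(-11/2)/[(1)·(-6)·(-8)·(-9)] = 165/256
L_2(1/2) = (9/2)·(7/2)·(-9/2)·(-11/2)/[(7)·(6)·(-2)·(-3)] = 99/64
L_3(1/2) = (9/2)·(7/2)·(-5/2)·(-11/2)/[(9)·(8)·(2)·(-1)] = -385/256
L_4(1/2) = (9/2)·(7/2)·(-5/2)·(-9/2)/[(10)·(9)·(3)·(1)] = 21/32
Sum: 5·(-11/32) + 3·(165/256) + (-7)·(99/64) + 1·(-385/256) + (-5)·(21/32) = -1971/128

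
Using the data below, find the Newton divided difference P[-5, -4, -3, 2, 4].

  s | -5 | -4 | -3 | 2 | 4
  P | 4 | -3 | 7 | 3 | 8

983/5040

P[-5,-4] = (-3 - 4) / (-4 - (-5)) = -7
P[-4,-3] = (7 - (-3)) / (-3 - (-4)) = 10
P[-3,2] = (3 - 7) / (2 - (-3)) = -4/5
P[2,4] = (8 - 3) / (4 - 2) = 5/2
P[-5,-4,-3] = (10 - (-7)) / (-3 - (-5)) = 17/2
P[-4,-3,2] = (-4/5 - 10) / (2 - (-4)) = -9/5
P[-3,2,4] = (5/2 - (-4/5)) / (4 - (-3)) = 33/70
P[-5,-4,-3,2] = (-9/5 - 17/2) / (2 - (-5)) = -103/70
P[-4,-3,2,4] = (33/70 - (-9/5)) / (4 - (-4)) = 159/560
P[-5,-4,-3,2,4] = (159/560 - (-103/70)) / (4 - (-5)) = 983/5040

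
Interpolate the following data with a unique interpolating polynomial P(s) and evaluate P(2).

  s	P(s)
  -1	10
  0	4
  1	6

16

L_0(2) = (2)·(1)/[(-1)·(-2)] = 1
L_1(2) = (3)·(1)/[(1)·(-1)] = -3
L_2(2) = (3)·(2)/[(2)·(1)] = 3
Sum: 10·(1) + 4·(-3) + 6·(3) = 16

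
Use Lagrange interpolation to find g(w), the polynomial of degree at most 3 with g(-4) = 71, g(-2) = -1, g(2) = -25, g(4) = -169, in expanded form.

L_0(w) = (w + 2)(w - 2)(w - 4) / [-96] = -(1/96)w^3 + (1/24)w^2 + (1/24)w - 1/6
L_1(w) = (w + 4)(w - 2)(w - 4) / [48] = (1/48)w^3 - (1/24)w^2 - (1/3)w + 2/3
L_2(w) = (w + 4)(w + 2)(w - 4) / [-48] = -(1/48)w^3 - (1/24)w^2 + (1/3)w + 2/3
L_3(w) = (w + 4)(w + 2)(w - 2) / [96] = (1/96)w^3 + (1/24)w^2 - (1/24)w - 1/6
g(w) = 71·L_0 + (-1)·L_1 + (-25)·L_2 + (-169)·L_3
  71·L_0(w) = -(71/96)w^3 + (71/24)w^2 + (71/24)w - 71/6
  (-1)·L_1(w) = -(1/48)w^3 + (1/24)w^2 + (1/3)w - 2/3
  (-25)·L_2(w) = (25/48)w^3 + (25/24)w^2 - (25/3)w - 50/3
  (-169)·L_3(w) = -(169/96)w^3 - (169/24)w^2 + (169/24)w + 169/6
Adding term by term: -2w^3 - 3w^2 + 2w - 1

g(w) = -2w^3 - 3w^2 + 2w - 1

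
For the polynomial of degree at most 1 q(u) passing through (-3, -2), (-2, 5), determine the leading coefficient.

L_0(u) = (u + 2) / [-1] = -u - 2
L_1(u) = (u + 3) / [1] = u + 3
q(u) = (-2)·L_0 + 5·L_1
Only the coefficient of u is needed; take it from each L_i and combine:
(-2)·(-1) + 5·(1) = 7

7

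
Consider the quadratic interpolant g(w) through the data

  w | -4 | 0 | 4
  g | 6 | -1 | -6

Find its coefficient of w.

-3/2

Build the Lagrange basis polynomials:
L_0(w) = w(w - 4) / [32] = (1/32)w^2 - (1/8)w
L_1(w) = (w + 4)(w - 4) / [-16] = -(1/16)w^2 + 1
L_2(w) = (w + 4)w / [32] = (1/32)w^2 + (1/8)w
g(w) = 6·L_0 + (-1)·L_1 + (-6)·L_2
Only the coefficient of w is needed; take it from each L_i and combine:
6·(-1/8) + (-1)·(0) + (-6)·(1/8) = -3/2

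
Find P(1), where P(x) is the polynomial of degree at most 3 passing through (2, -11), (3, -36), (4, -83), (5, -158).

-2

L_0(1) = (-2)·(-3)·(-4)/[(-1)·(-2)·(-3)] = 4
L_1(1) = (-1)·(-3)·(-4)/[(1)·(-1)·(-2)] = -6
L_2(1) = (-1)·(-2)·(-4)/[(2)·(1)·(-1)] = 4
L_3(1) = (-1)·(-2)·(-3)/[(3)·(2)·(1)] = -1
Sum: (-11)·(4) + (-36)·(-6) + (-83)·(4) + (-158)·(-1) = -2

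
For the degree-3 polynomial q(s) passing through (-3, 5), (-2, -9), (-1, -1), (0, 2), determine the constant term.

Build the Lagrange basis polynomials:
L_0(s) = (s + 2)(s + 1)s / [-6] = -(1/6)s^3 - (1/2)s^2 - (1/3)s
L_1(s) = (s + 3)(s + 1)s / [2] = (1/2)s^3 + 2s^2 + (3/2)s
L_2(s) = (s + 3)(s + 2)s / [-2] = -(1/2)s^3 - (5/2)s^2 - 3s
L_3(s) = (s + 3)(s + 2)(s + 1) / [6] = (1/6)s^3 + s^2 + (11/6)s + 1
q(s) = 5·L_0 + (-9)·L_1 + (-1)·L_2 + 2·L_3
Only the constant term is needed; take it from each L_i and combine:
5·(0) + (-9)·(0) + (-1)·(0) + 2·(1) = 2

2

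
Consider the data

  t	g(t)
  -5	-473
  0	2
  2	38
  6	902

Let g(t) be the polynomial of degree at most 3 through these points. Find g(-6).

-826

Evaluate each Lagrange basis at t = -6:
L_0(-6) = (-6)·(-8)·(-12)/[(-5)·(-7)·(-11)] = 576/385
L_1(-6) = (-1)·(-8)·(-12)/[(5)·(-2)·(-6)] = -8/5
L_2(-6) = (-1)·(-6)·(-12)/[(7)·(2)·(-4)] = 9/7
L_3(-6) = (-1)·(-6)·(-8)/[(11)·(6)·(4)] = -2/11
Sum: (-473)·(576/385) + 2·(-8/5) + 38·(9/7) + 902·(-2/11) = -826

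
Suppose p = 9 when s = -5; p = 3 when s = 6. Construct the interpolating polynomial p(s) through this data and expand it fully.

L_0(s) = (s - 6) / [-11] = -(1/11)s + 6/11
L_1(s) = (s + 5) / [11] = (1/11)s + 5/11
p(s) = 9·L_0 + 3·L_1
  9·L_0(s) = -(9/11)s + 54/11
  3·L_1(s) = (3/11)s + 15/11
Adding term by term: -(6/11)s + 69/11

p(s) = -(6/11)s + 69/11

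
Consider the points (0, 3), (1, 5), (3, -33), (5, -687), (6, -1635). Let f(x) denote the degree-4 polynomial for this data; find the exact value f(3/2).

Evaluate each Lagrange basis at x = 3/2:
L_0(3/2) = (1/2)·(-3/2)·(-7/2)·(-9/2)/[(-1)·(-3)·(-5)·(-6)] = -21/160
L_1(3/2) = (3/2)·(-3/2)·(-7/2)·(-9/2)/[(1)·(-2)·(-4)·(-5)] = 567/640
L_2(3/2) = (3/2)·(1/2)·(-7/2)·(-9/2)/[(3)·(2)·(-2)·(-3)] = 21/64
L_3(3/2) = (3/2)·(1/2)·(-3/2)·(-9/2)/[(5)·(4)·(2)·(-1)] = -81/640
L_4(3/2) = (3/2)·(1/2)·(-3/2)·(-7/2)/[(6)·(5)·(3)·(1)] = 7/160
Sum: 3·(-21/160) + 5·(567/640) + (-33)·(21/64) + (-687)·(-81/640) + (-1635)·(7/160) = 69/8

69/8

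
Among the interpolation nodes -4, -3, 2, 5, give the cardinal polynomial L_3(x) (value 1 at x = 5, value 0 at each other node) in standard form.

L_3(x) = (1/216)x^3 + (5/216)x^2 - (1/108)x - 1/9

L_3(x) = (x + 4)(x + 3)(x - 2) / [(9)·(8)·(3)]
       = (x^3 + 5x^2 - 2x - 24) / (216)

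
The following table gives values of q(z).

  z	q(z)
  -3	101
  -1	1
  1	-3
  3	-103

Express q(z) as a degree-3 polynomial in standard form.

q(z) = -4z^3 + 2z - 1

Newton's divided differences:
q[-3,-1] = (1 - 101) / (-1 - (-3)) = -50
q[-1,1] = (-3 - 1) / (1 - (-1)) = -2
q[1,3] = (-103 - (-3)) / (3 - 1) = -50
q[-3,-1,1] = (-2 - (-50)) / (1 - (-3)) = 12
q[-1,1,3] = (-50 - (-2)) / (3 - (-1)) = -12
q[-3,-1,1,3] = (-12 - 12) / (3 - (-3)) = -4
q(z) = 101 + (-50)·(z + 3) + 12·(z + 3)(z + 1) + (-4)·(z + 3)(z + 1)(z - 1)
Expanding: q(z) = -4z^3 + 2z - 1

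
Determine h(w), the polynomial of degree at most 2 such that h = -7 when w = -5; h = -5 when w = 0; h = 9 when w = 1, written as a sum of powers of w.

h(w) = (34/15)w^2 + (176/15)w - 5

Build the Lagrange basis polynomials:
L_0(w) = w(w - 1) / [30] = (1/30)w^2 - (1/30)w
L_1(w) = (w + 5)(w - 1) / [-5] = -(1/5)w^2 - (4/5)w + 1
L_2(w) = (w + 5)w / [6] = (1/6)w^2 + (5/6)w
h(w) = (-7)·L_0 + (-5)·L_1 + 9·L_2
  (-7)·L_0(w) = -(7/30)w^2 + (7/30)w
  (-5)·L_1(w) = w^2 + 4w - 5
  9·L_2(w) = (3/2)w^2 + (15/2)w
Adding term by term: (34/15)w^2 + (176/15)w - 5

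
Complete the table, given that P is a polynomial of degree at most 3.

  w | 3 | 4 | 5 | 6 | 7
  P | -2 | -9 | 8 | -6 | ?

The 4 known values determine P uniquely (degree ≤ 3).
L_0(7) = (3)·(2)·(1)/[(-1)·(-2)·(-3)] = -1
L_1(7) = (4)·(2)·(1)/[(1)·(-1)·(-2)] = 4
L_2(7) = (4)·(3)·(1)/[(2)·(1)·(-1)] = -6
L_3(7) = (4)·(3)·(2)/[(3)·(2)·(1)] = 4
Sum: (-2)·(-1) + (-9)·(4) + 8·(-6) + (-6)·(4) = -106

-106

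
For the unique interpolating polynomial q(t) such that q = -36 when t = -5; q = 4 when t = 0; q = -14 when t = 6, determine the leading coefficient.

L_0(t) = t(t - 6) / [55] = (1/55)t^2 - (6/55)t
L_1(t) = (t + 5)(t - 6) / [-30] = -(1/30)t^2 + (1/30)t + 1
L_2(t) = (t + 5)t / [66] = (1/66)t^2 + (5/66)t
q(t) = (-36)·L_0 + 4·L_1 + (-14)·L_2
Only the coefficient of t^2 is needed; take it from each L_i and combine:
(-36)·(1/55) + 4·(-1/30) + (-14)·(1/66) = -1

-1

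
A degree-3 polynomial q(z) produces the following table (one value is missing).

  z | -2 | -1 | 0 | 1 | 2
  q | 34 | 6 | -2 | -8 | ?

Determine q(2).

The 4 known values determine q uniquely (degree ≤ 3).
Evaluate each Lagrange basis at z = 2:
L_0(2) = (3)·(2)·(1)/[(-1)·(-2)·(-3)] = -1
L_1(2) = (4)·(2)·(1)/[(1)·(-1)·(-2)] = 4
L_2(2) = (4)·(3)·(1)/[(2)·(1)·(-1)] = -6
L_3(2) = (4)·(3)·(2)/[(3)·(2)·(1)] = 4
Sum: 34·(-1) + 6·(4) + (-2)·(-6) + (-8)·(4) = -30

-30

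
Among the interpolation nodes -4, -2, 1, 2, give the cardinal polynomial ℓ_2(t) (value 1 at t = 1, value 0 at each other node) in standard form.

ℓ_2(t) = -(1/15)t^3 - (4/15)t^2 + (4/15)t + 16/15

ℓ_2(t) = (t + 4)(t + 2)(t - 2) / [(5)·(3)·(-1)]
       = (t^3 + 4t^2 - 4t - 16) / (-15)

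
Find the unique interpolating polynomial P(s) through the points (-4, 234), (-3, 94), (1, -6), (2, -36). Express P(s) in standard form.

Build the Lagrange basis polynomials:
L_0(s) = (s + 3)(s - 1)(s - 2) / [-30] = -(1/30)s^3 + (7/30)s - 1/5
L_1(s) = (s + 4)(s - 1)(s - 2) / [20] = (1/20)s^3 + (1/20)s^2 - (1/2)s + 2/5
L_2(s) = (s + 4)(s + 3)(s - 2) / [-20] = -(1/20)s^3 - (1/4)s^2 + (1/10)s + 6/5
L_3(s) = (s + 4)(s + 3)(s - 1) / [30] = (1/30)s^3 + (1/5)s^2 + (1/6)s - 2/5
P(s) = 234·L_0 + 94·L_1 + (-6)·L_2 + (-36)·L_3
  234·L_0(s) = -(39/5)s^3 + (273/5)s - 234/5
  94·L_1(s) = (47/10)s^3 + (47/10)s^2 - 47s + 188/5
  (-6)·L_2(s) = (3/10)s^3 + (3/2)s^2 - (3/5)s - 36/5
  (-36)·L_3(s) = -(6/5)s^3 - (36/5)s^2 - 6s + 72/5
Adding term by term: -4s^3 - s^2 + s - 2

P(s) = -4s^3 - s^2 + s - 2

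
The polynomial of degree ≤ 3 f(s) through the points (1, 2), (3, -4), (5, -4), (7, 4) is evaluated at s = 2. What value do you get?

L_0(2) = (-1)·(-3)·(-5)/[(-2)·(-4)·(-6)] = 5/16
L_1(2) = (1)·(-3)·(-5)/[(2)·(-2)·(-4)] = 15/16
L_2(2) = (1)·(-1)·(-5)/[(4)·(2)·(-2)] = -5/16
L_3(2) = (1)·(-1)·(-3)/[(6)·(4)·(2)] = 1/16
Sum: 2·(5/16) + (-4)·(15/16) + (-4)·(-5/16) + 4·(1/16) = -13/8

-13/8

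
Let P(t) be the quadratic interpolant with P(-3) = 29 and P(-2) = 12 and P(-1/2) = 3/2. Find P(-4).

54

Using Newton's divided-difference form:
P[-3,-2] = (12 - 29) / (-2 - (-3)) = -17
P[-2,-1/2] = (3/2 - 12) / (-1/2 - (-2)) = -7
P[-3,-2,-1/2] = (-7 - (-17)) / (-1/2 - (-3)) = 4
P(-4) = 29 + (-17)·(-1) + 4·(-1)·(-2) = 54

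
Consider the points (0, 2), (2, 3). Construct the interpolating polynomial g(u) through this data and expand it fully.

Build the Lagrange basis polynomials:
L_0(u) = (u - 2) / [-2] = -(1/2)u + 1
L_1(u) = u / [2] = (1/2)u
g(u) = 2·L_0 + 3·L_1
  2·L_0(u) = -u + 2
  3·L_1(u) = (3/2)u
Adding term by term: (1/2)u + 2

g(u) = (1/2)u + 2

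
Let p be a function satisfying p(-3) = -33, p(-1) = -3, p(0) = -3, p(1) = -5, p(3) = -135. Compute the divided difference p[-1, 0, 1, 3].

p[-1,0] = (-3 - (-3)) / (0 - (-1)) = 0
p[0,1] = (-5 - (-3)) / (1 - 0) = -2
p[1,3] = (-135 - (-5)) / (3 - 1) = -65
p[-1,0,1] = (-2 - 0) / (1 - (-1)) = -1
p[0,1,3] = (-65 - (-2)) / (3 - 0) = -21
p[-1,0,1,3] = (-21 - (-1)) / (3 - (-1)) = -5

-5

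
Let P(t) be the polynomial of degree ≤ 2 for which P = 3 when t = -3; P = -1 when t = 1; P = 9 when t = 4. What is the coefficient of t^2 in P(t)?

The leading coefficient equals the top divided difference P[-3,1,4].
P[-3,1] = (-1 - 3) / (1 - (-3)) = -1
P[1,4] = (9 - (-1)) / (4 - 1) = 10/3
P[-3,1,4] = (10/3 - (-1)) / (4 - (-3)) = 13/21

13/21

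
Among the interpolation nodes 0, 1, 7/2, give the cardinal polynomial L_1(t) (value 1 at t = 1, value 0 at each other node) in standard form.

L_1(t) = t(t - 7/2) / [(1)·(-5/2)]
       = (t^2 - (7/2)t) / (-5/2)

L_1(t) = -(2/5)t^2 + (7/5)t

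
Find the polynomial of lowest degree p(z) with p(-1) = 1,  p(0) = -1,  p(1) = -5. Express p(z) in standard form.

p(z) = -z^2 - 3z - 1

Build the Lagrange basis polynomials:
L_0(z) = z(z - 1) / [2] = (1/2)z^2 - (1/2)z
L_1(z) = (z + 1)(z - 1) / [-1] = -z^2 + 1
L_2(z) = (z + 1)z / [2] = (1/2)z^2 + (1/2)z
p(z) = 1·L_0 + (-1)·L_1 + (-5)·L_2
  1·L_0(z) = (1/2)z^2 - (1/2)z
  (-1)·L_1(z) = z^2 - 1
  (-5)·L_2(z) = -(5/2)z^2 - (5/2)z
Adding term by term: -z^2 - 3z - 1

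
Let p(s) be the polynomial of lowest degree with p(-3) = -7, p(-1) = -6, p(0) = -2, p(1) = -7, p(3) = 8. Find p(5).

859/3

Evaluate each Lagrange basis at s = 5:
L_0(5) = (6)·(5)·(4)·(2)/[(-2)·(-3)·(-4)·(-6)] = 5/3
L_1(5) = (8)·(5)·(4)·(2)/[(2)·(-1)·(-2)·(-4)] = -20
L_2(5) = (8)·(6)·(4)·(2)/[(3)·(1)·(-1)·(-3)] = 128/3
L_3(5) = (8)·(6)·(5)·(2)/[(4)·(2)·(1)·(-2)] = -30
L_4(5) = (8)·(6)·(5)·(4)/[(6)·(4)·(3)·(2)] = 20/3
Sum: (-7)·(5/3) + (-6)·(-20) + (-2)·(128/3) + (-7)·(-30) + 8·(20/3) = 859/3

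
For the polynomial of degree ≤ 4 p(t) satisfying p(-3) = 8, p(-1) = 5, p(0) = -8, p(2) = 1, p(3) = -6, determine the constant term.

-8

L_0(t) = (t + 1)t(t - 2)(t - 3) / [180] = (1/180)t^4 - (1/45)t^3 + (1/180)t^2 + (1/30)t
L_1(t) = (t + 3)t(t - 2)(t - 3) / [-24] = -(1/24)t^4 + (1/12)t^3 + (3/8)t^2 - (3/4)t
L_2(t) = (t + 3)(t + 1)(t - 2)(t - 3) / [18] = (1/18)t^4 - (1/18)t^3 - (11/18)t^2 + (1/2)t + 1
L_3(t) = (t + 3)(t + 1)t(t - 3) / [-30] = -(1/30)t^4 - (1/30)t^3 + (3/10)t^2 + (3/10)t
L_4(t) = (t + 3)(t + 1)t(t - 2) / [72] = (1/72)t^4 + (1/36)t^3 - (5/72)t^2 - (1/12)t
p(t) = 8·L_0 + 5·L_1 + (-8)·L_2 + 1·L_3 + (-6)·L_4
Only the constant term is needed; take it from each L_i and combine:
8·(0) + 5·(0) + (-8)·(1) + 1·(0) + (-6)·(0) = -8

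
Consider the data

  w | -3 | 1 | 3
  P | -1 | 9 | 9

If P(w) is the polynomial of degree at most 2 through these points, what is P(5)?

17/3

Using Newton's divided-difference form:
P[-3,1] = (9 - (-1)) / (1 - (-3)) = 5/2
P[1,3] = (9 - 9) / (3 - 1) = 0
P[-3,1,3] = (0 - 5/2) / (3 - (-3)) = -5/12
P(5) = -1 + (5/2)·(8) + (-5/12)·(8)·(4) = 17/3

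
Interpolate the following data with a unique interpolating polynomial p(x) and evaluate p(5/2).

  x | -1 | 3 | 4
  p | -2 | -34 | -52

-53/2

Using Newton's divided-difference form:
p[-1,3] = (-34 - (-2)) / (3 - (-1)) = -8
p[3,4] = (-52 - (-34)) / (4 - 3) = -18
p[-1,3,4] = (-18 - (-8)) / (4 - (-1)) = -2
p(5/2) = -2 + (-8)·(7/2) + (-2)·(7/2)·(-1/2) = -53/2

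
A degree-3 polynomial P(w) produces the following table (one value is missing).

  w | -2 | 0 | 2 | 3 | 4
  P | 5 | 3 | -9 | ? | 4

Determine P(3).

The 4 known values determine P uniquely (degree ≤ 3).
Evaluate each Lagrange basis at w = 3:
L_0(3) = (3)·(1)·(-1)/[(-2)·(-4)·(-6)] = 1/16
L_1(3) = (5)·(1)·(-1)/[(2)·(-2)·(-4)] = -5/16
L_2(3) = (5)·(3)·(-1)/[(4)·(2)·(-2)] = 15/16
L_3(3) = (5)·(3)·(1)/[(6)·(4)·(2)] = 5/16
Sum: 5·(1/16) + 3·(-5/16) + (-9)·(15/16) + 4·(5/16) = -125/16

-125/16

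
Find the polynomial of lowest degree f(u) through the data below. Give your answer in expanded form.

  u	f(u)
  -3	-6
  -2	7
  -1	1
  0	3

L_0(u) = (u + 2)(u + 1)u / [-6] = -(1/6)u^3 - (1/2)u^2 - (1/3)u
L_1(u) = (u + 3)(u + 1)u / [2] = (1/2)u^3 + 2u^2 + (3/2)u
L_2(u) = (u + 3)(u + 2)u / [-2] = -(1/2)u^3 - (5/2)u^2 - 3u
L_3(u) = (u + 3)(u + 2)(u + 1) / [6] = (1/6)u^3 + u^2 + (11/6)u + 1
f(u) = (-6)·L_0 + 7·L_1 + 1·L_2 + 3·L_3
  (-6)·L_0(u) = u^3 + 3u^2 + 2u
  7·L_1(u) = (7/2)u^3 + 14u^2 + (21/2)u
  1·L_2(u) = -(1/2)u^3 - (5/2)u^2 - 3u
  3·L_3(u) = (1/2)u^3 + 3u^2 + (11/2)u + 3
Adding term by term: (9/2)u^3 + (35/2)u^2 + 15u + 3

f(u) = (9/2)u^3 + (35/2)u^2 + 15u + 3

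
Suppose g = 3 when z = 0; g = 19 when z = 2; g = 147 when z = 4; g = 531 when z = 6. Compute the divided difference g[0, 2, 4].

14

g[0,2] = (19 - 3) / (2 - 0) = 8
g[2,4] = (147 - 19) / (4 - 2) = 64
g[0,2,4] = (64 - 8) / (4 - 0) = 14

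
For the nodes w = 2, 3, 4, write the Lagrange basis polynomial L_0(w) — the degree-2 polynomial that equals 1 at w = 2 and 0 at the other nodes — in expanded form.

L_0(w) = (w - 3)(w - 4) / [(-1)·(-2)]
       = (w^2 - 7w + 12) / (2)

L_0(w) = (1/2)w^2 - (7/2)w + 6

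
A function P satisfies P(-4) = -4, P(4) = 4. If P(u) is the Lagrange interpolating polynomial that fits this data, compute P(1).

L_0(1) = (-3)/[(-8)] = 3/8
L_1(1) = (5)/[(8)] = 5/8
Sum: (-4)·(3/8) + 4·(5/8) = 1

1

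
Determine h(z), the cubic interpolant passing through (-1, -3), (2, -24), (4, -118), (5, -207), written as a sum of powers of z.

L_0(z) = (z - 2)(z - 4)(z - 5) / [-90] = -(1/90)z^3 + (11/90)z^2 - (19/45)z + 4/9
L_1(z) = (z + 1)(z - 4)(z - 5) / [18] = (1/18)z^3 - (4/9)z^2 + (11/18)z + 10/9
L_2(z) = (z + 1)(z - 2)(z - 5) / [-10] = -(1/10)z^3 + (3/5)z^2 - (3/10)z - 1
L_3(z) = (z + 1)(z - 2)(z - 4) / [18] = (1/18)z^3 - (5/18)z^2 + (1/9)z + 4/9
h(z) = (-3)·L_0 + (-24)·L_1 + (-118)·L_2 + (-207)·L_3
  (-3)·L_0(z) = (1/30)z^3 - (11/30)z^2 + (19/15)z - 4/3
  (-24)·L_1(z) = -(4/3)z^3 + (32/3)z^2 - (44/3)z - 80/3
  (-118)·L_2(z) = (59/5)z^3 - (354/5)z^2 + (177/5)z + 118
  (-207)·L_3(z) = -(23/2)z^3 + (115/2)z^2 - 23z - 92
Adding term by term: -z^3 - 3z^2 - z - 2

h(z) = -z^3 - 3z^2 - z - 2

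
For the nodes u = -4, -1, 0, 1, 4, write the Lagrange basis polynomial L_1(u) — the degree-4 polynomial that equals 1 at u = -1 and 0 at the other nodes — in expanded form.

L_1(u) = (u + 4)u(u - 1)(u - 4) / [(3)·(-1)·(-2)·(-5)]
       = (u^4 - u^3 - 16u^2 + 16u) / (-30)

L_1(u) = -(1/30)u^4 + (1/30)u^3 + (8/15)u^2 - (8/15)u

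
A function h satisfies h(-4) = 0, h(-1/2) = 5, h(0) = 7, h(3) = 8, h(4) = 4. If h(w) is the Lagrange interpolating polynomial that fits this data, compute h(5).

-251/392

L_0(5) = (11/2)·(5)·(2)·(1)/[(-7/2)·(-4)·(-7)·(-8)] = 55/784
L_1(5) = (9)·(5)·(2)·(1)/[(7/2)·(-1/2)·(-7/2)·(-9/2)] = -160/49
L_2(5) = (9)·(11/2)·(2)·(1)/[(4)·(1/2)·(-3)·(-4)] = 33/8
L_3(5) = (9)·(11/2)·(5)·(1)/[(7)·(7/2)·(3)·(-1)] = -165/49
L_4(5) = (9)·(11/2)·(5)·(2)/[(8)·(9/2)·(4)·(1)] = 55/16
Sum: 0 + 5·(-160/49) + 7·(33/8) + 8·(-165/49) + 4·(55/16) = -251/392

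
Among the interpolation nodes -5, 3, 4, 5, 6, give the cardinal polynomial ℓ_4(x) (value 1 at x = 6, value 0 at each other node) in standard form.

ℓ_4(x) = (1/66)x^4 - (7/66)x^3 - (13/66)x^2 + (175/66)x - 50/11

ℓ_4(x) = (x + 5)(x - 3)(x - 4)(x - 5) / [(11)·(3)·(2)·(1)]
       = (x^4 - 7x^3 - 13x^2 + 175x - 300) / (66)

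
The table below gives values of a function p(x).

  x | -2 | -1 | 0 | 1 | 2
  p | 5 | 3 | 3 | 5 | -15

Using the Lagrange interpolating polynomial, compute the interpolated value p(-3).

-15

Evaluate each Lagrange basis at x = -3:
L_0(-3) = (-2)·(-3)·(-4)·(-5)/[(-1)·(-2)·(-3)·(-4)] = 5
L_1(-3) = (-1)·(-3)·(-4)·(-5)/[(1)·(-1)·(-2)·(-3)] = -10
L_2(-3) = (-1)·(-2)·(-4)·(-5)/[(2)·(1)·(-1)·(-2)] = 10
L_3(-3) = (-1)·(-2)·(-3)·(-5)/[(3)·(2)·(1)·(-1)] = -5
L_4(-3) = (-1)·(-2)·(-3)·(-4)/[(4)·(3)·(2)·(1)] = 1
Sum: 5·(5) + 3·(-10) + 3·(10) + 5·(-5) + (-15)·(1) = -15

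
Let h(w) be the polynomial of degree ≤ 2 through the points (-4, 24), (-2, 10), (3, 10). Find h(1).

Using Newton's divided-difference form:
h[-4,-2] = (10 - 24) / (-2 - (-4)) = -7
h[-2,3] = (10 - 10) / (3 - (-2)) = 0
h[-4,-2,3] = (0 - (-7)) / (3 - (-4)) = 1
h(1) = 24 + (-7)·(5) + 1·(5)·(3) = 4

4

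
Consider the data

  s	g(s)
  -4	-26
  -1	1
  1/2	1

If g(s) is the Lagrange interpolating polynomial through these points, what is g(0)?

Evaluate each Lagrange basis at s = 0:
L_0(0) = (1)·(-1/2)/[(-3)·(-9/2)] = -1/27
L_1(0) = (4)·(-1/2)/[(3)·(-3/2)] = 4/9
L_2(0) = (4)·(1)/[(9/2)·(3/2)] = 16/27
Sum: (-26)·(-1/27) + 1·(4/9) + 1·(16/27) = 2

2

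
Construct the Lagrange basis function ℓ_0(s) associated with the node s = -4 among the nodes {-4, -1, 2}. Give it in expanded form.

ℓ_0(s) = (1/18)s^2 - (1/18)s - 1/9

ℓ_0(s) = (s + 1)(s - 2) / [(-3)·(-6)]
       = (s^2 - s - 2) / (18)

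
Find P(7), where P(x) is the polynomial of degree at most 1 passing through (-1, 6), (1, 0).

-18

Evaluate each Lagrange basis at x = 7:
L_0(7) = (6)/[(-2)] = -3
L_1(7) = (8)/[(2)] = 4
Sum: 6·(-3) + 0 = -18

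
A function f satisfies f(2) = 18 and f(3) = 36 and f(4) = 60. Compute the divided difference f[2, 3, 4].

3

f[2,3] = (36 - 18) / (3 - 2) = 18
f[3,4] = (60 - 36) / (4 - 3) = 24
f[2,3,4] = (24 - 18) / (4 - 2) = 3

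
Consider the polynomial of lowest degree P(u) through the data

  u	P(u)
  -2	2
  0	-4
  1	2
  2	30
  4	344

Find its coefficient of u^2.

L_0(u) = u(u - 1)(u - 2)(u - 4) / [144] = (1/144)u^4 - (7/144)u^3 + (7/72)u^2 - (1/18)u
L_1(u) = (u + 2)(u - 1)(u - 2)(u - 4) / [-16] = -(1/16)u^4 + (5/16)u^3 - (5/4)u + 1
L_2(u) = (u + 2)u(u - 2)(u - 4) / [9] = (1/9)u^4 - (4/9)u^3 - (4/9)u^2 + (16/9)u
L_3(u) = (u + 2)u(u - 1)(u - 4) / [-16] = -(1/16)u^4 + (3/16)u^3 + (3/8)u^2 - (1/2)u
L_4(u) = (u + 2)u(u - 1)(u - 2) / [144] = (1/144)u^4 - (1/144)u^3 - (1/36)u^2 + (1/36)u
P(u) = 2·L_0 + (-4)·L_1 + 2·L_2 + 30·L_3 + 344·L_4
Only the coefficient of u^2 is needed; take it from each L_i and combine:
2·(7/72) + (-4)·(0) + 2·(-4/9) + 30·(3/8) + 344·(-1/36) = 1

1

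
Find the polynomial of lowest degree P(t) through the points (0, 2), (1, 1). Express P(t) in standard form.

P(t) = -t + 2

Build the Lagrange basis polynomials:
L_0(t) = (t - 1) / [-1] = -t + 1
L_1(t) = t / [1] = t
P(t) = 2·L_0 + 1·L_1
  2·L_0(t) = -2t + 2
  1·L_1(t) = t
Adding term by term: -t + 2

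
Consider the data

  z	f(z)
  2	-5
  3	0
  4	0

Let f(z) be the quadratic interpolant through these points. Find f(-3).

L_0(-3) = (-6)·(-7)/[(-1)·(-2)] = 21
L_1(-3) = (-5)·(-7)/[(1)·(-1)] = -35
L_2(-3) = (-5)·(-6)/[(2)·(1)] = 15
Sum: (-5)·(21) + 0 + 0 = -105

-105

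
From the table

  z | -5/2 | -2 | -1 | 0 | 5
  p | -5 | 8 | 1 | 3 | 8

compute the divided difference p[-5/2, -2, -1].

-22

p[-5/2,-2] = (8 - (-5)) / (-2 - (-5/2)) = 26
p[-2,-1] = (1 - 8) / (-1 - (-2)) = -7
p[-5/2,-2,-1] = (-7 - 26) / (-1 - (-5/2)) = -22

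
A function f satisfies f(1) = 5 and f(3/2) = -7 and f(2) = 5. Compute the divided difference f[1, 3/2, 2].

48

f[1,3/2] = (-7 - 5) / (3/2 - 1) = -24
f[3/2,2] = (5 - (-7)) / (2 - 3/2) = 24
f[1,3/2,2] = (24 - (-24)) / (2 - 1) = 48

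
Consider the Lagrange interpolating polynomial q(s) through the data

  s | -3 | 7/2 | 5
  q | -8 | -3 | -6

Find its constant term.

Build the Lagrange basis polynomials:
L_0(s) = (s - 7/2)(s - 5) / [52] = (1/52)s^2 - (17/104)s + 35/104
L_1(s) = (s + 3)(s - 5) / [-39/4] = -(4/39)s^2 + (8/39)s + 20/13
L_2(s) = (s + 3)(s - 7/2) / [12] = (1/12)s^2 - (1/24)s - 7/8
q(s) = (-8)·L_0 + (-3)·L_1 + (-6)·L_2
Only the constant term is needed; take it from each L_i and combine:
(-8)·(35/104) + (-3)·(20/13) + (-6)·(-7/8) = -107/52

-107/52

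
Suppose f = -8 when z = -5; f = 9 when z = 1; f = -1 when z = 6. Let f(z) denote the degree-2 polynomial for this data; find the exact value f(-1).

L_0(-1) = (-2)·(-7)/[(-6)·(-11)] = 7/33
L_1(-1) = (4)·(-7)/[(6)·(-5)] = 14/15
L_2(-1) = (4)·(-2)/[(11)·(5)] = -8/55
Sum: (-8)·(7/33) + 9·(14/15) + (-1)·(-8/55) = 226/33

226/33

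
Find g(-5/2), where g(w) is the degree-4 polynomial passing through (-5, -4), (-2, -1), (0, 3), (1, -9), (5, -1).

Evaluate each Lagrange basis at w = -5/2:
L_0(-5/2) = (-1/2)·(-5/2)·(-7/2)·(-15/2)/[(-3)·(-5)·(-6)·(-10)] = 7/192
L_1(-5/2) = (5/2)·(-5/2)·(-7/2)·(-15/2)/[(3)·(-2)·(-3)·(-7)] = 125/96
L_2(-5/2) = (5/2)·(-1/2)·(-7/2)·(-15/2)/[(5)·(2)·(-1)·(-5)] = -21/32
L_3(-5/2) = (5/2)·(-1/2)·(-5/2)·(-15/2)/[(6)·(3)·(1)·(-4)] = 125/384
L_4(-5/2) = (5/2)·(-1/2)·(-5/2)·(-7/2)/[(10)·(7)·(5)·(4)] = -1/128
Sum: (-4)·(7/192) + (-1)·(125/96) + 3·(-21/32) + (-9)·(125/384) + (-1)·(-1/128) = -1217/192

-1217/192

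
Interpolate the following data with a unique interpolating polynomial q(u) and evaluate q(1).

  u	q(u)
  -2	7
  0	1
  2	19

7

Using Newton's divided-difference form:
q[-2,0] = (1 - 7) / (0 - (-2)) = -3
q[0,2] = (19 - 1) / (2 - 0) = 9
q[-2,0,2] = (9 - (-3)) / (2 - (-2)) = 3
q(1) = 7 + (-3)·(3) + 3·(3)·(1) = 7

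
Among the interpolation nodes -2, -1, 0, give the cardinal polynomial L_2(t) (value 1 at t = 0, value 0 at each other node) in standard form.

L_2(t) = (1/2)t^2 + (3/2)t + 1

L_2(t) = (t + 2)(t + 1) / [(2)·(1)]
       = (t^2 + 3t + 2) / (2)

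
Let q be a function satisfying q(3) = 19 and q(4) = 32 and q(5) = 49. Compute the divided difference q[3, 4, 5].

q[3,4] = (32 - 19) / (4 - 3) = 13
q[4,5] = (49 - 32) / (5 - 4) = 17
q[3,4,5] = (17 - 13) / (5 - 3) = 2

2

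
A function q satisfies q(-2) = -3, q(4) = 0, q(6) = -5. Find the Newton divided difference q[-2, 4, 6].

q[-2,4] = (0 - (-3)) / (4 - (-2)) = 1/2
q[4,6] = (-5 - 0) / (6 - 4) = -5/2
q[-2,4,6] = (-5/2 - 1/2) / (6 - (-2)) = -3/8

-3/8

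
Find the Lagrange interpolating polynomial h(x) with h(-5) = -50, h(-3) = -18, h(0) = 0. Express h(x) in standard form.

Build the Lagrange basis polynomials:
L_0(x) = (x + 3)x / [10] = (1/10)x^2 + (3/10)x
L_1(x) = (x + 5)x / [-6] = -(1/6)x^2 - (5/6)x
L_2(x) = (x + 5)(x + 3) / [15] = (1/15)x^2 + (8/15)x + 1
h(x) = (-50)·L_0 + (-18)·L_1 + 0·L_2
  (-50)·L_0(x) = -5x^2 - 15x
  (-18)·L_1(x) = 3x^2 + 15x
  0·L_2(x) = 0
Adding term by term: -2x^2

h(x) = -2x^2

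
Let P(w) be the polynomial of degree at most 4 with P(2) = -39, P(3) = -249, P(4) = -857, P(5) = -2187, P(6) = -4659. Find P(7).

Evaluate each Lagrange basis at w = 7:
L_0(7) = (4)·(3)·(2)·(1)/[(-1)·(-2)·(-3)·(-4)] = 1
L_1(7) = (5)·(3)·(2)·(1)/[(1)·(-1)·(-2)·(-3)] = -5
L_2(7) = (5)·(4)·(2)·(1)/[(2)·(1)·(-1)·(-2)] = 10
L_3(7) = (5)·(4)·(3)·(1)/[(3)·(2)·(1)·(-1)] = -10
L_4(7) = (5)·(4)·(3)·(2)/[(4)·(3)·(2)·(1)] = 5
Sum: (-39)·(1) + (-249)·(-5) + (-857)·(10) + (-2187)·(-10) + (-4659)·(5) = -8789

-8789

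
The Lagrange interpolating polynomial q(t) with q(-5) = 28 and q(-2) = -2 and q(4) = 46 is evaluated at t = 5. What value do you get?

L_0(5) = (7)·(1)/[(-3)·(-9)] = 7/27
L_1(5) = (10)·(1)/[(3)·(-6)] = -5/9
L_2(5) = (10)·(7)/[(9)·(6)] = 35/27
Sum: 28·(7/27) + (-2)·(-5/9) + 46·(35/27) = 68

68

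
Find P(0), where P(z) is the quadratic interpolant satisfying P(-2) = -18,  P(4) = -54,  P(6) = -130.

Using Newton's divided-difference form:
P[-2,4] = (-54 - (-18)) / (4 - (-2)) = -6
P[4,6] = (-130 - (-54)) / (6 - 4) = -38
P[-2,4,6] = (-38 - (-6)) / (6 - (-2)) = -4
P(0) = -18 + (-6)·(2) + (-4)·(2)·(-4) = 2

2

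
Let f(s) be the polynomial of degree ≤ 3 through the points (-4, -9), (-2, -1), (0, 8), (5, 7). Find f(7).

Evaluate each Lagrange basis at s = 7:
L_0(7) = (9)·(7)·(2)/[(-2)·(-4)·(-9)] = -7/4
L_1(7) = (11)·(7)·(2)/[(2)·(-2)·(-7)] = 11/2
L_2(7) = (11)·(9)·(2)/[(4)·(2)·(-5)] = -99/20
L_3(7) = (11)·(9)·(7)/[(9)·(7)·(5)] = 11/5
Sum: (-9)·(-7/4) + (-1)·(11/2) + 8·(-99/20) + 7·(11/5) = -279/20

-279/20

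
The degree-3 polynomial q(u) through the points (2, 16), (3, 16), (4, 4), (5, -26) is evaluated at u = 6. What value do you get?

-80

L_0(6) = (3)·(2)·(1)/[(-1)·(-2)·(-3)] = -1
L_1(6) = (4)·(2)·(1)/[(1)·(-1)·(-2)] = 4
L_2(6) = (4)·(3)·(1)/[(2)·(1)·(-1)] = -6
L_3(6) = (4)·(3)·(2)/[(3)·(2)·(1)] = 4
Sum: 16·(-1) + 16·(4) + 4·(-6) + (-26)·(4) = -80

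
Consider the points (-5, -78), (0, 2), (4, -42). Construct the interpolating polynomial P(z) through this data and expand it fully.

L_0(z) = z(z - 4) / [45] = (1/45)z^2 - (4/45)z
L_1(z) = (z + 5)(z - 4) / [-20] = -(1/20)z^2 - (1/20)z + 1
L_2(z) = (z + 5)z / [36] = (1/36)z^2 + (5/36)z
P(z) = (-78)·L_0 + 2·L_1 + (-42)·L_2
  (-78)·L_0(z) = -(26/15)z^2 + (104/15)z
  2·L_1(z) = -(1/10)z^2 - (1/10)z + 2
  (-42)·L_2(z) = -(7/6)z^2 - (35/6)z
Adding term by term: -3z^2 + z + 2

P(z) = -3z^2 + z + 2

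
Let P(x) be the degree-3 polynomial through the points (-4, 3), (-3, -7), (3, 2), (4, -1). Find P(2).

L_0(2) = (5)·(-1)·(-2)/[(-1)·(-7)·(-8)] = -5/28
L_1(2) = (6)·(-1)·(-2)/[(1)·(-6)·(-7)] = 2/7
L_2(2) = (6)·(5)·(-2)/[(7)·(6)·(-1)] = 10/7
L_3(2) = (6)·(5)·(-1)/[(8)·(7)·(1)] = -15/28
Sum: 3·(-5/28) + (-7)·(2/7) + 2·(10/7) + (-1)·(-15/28) = 6/7

6/7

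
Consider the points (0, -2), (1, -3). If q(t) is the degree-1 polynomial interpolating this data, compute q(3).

L_0(3) = (2)/[(-1)] = -2
L_1(3) = (3)/[(1)] = 3
Sum: (-2)·(-2) + (-3)·(3) = -5

-5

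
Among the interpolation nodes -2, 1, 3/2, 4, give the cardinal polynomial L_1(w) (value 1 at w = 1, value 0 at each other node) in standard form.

L_1(w) = (w + 2)(w - 3/2)(w - 4) / [(3)·(-1/2)·(-3)]
       = (w^3 - (7/2)w^2 - 5w + 12) / (9/2)

L_1(w) = (2/9)w^3 - (7/9)w^2 - (10/9)w + 8/3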